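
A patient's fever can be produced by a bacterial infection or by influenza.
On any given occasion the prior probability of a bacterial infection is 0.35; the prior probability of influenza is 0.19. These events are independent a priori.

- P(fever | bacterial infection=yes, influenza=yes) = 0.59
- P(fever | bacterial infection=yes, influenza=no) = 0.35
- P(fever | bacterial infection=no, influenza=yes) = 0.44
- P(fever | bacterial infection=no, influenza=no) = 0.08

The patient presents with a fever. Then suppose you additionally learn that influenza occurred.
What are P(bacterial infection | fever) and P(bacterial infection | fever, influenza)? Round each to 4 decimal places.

For the numerator, keep only bacterial infection=true terms: 0.099225 + 0.039235 = 0.138460
The normalizing constant is 0.08×0.65×0.81 + 0.44×0.65×0.19 + 0.35×0.35×0.81 + 0.59×0.35×0.19 = 0.234920
Posterior = 0.138460 / 0.234920 ≈ 0.5894

Now also conditioning on influenza=true:
By total probability over both values of bacterial infection:
  P(fever | influenza) = 0.44·0.65 + 0.59·0.35
        = 0.286000 + 0.206500 = 0.492500
The terms with bacterial infection present sum to 0.206500, so
  P(bacterial infection | fever, influenza) = 0.206500 / 0.492500 ≈ 0.4193

P(bacterial infection | fever) ≈ 0.5894; P(bacterial infection | fever, influenza) ≈ 0.4193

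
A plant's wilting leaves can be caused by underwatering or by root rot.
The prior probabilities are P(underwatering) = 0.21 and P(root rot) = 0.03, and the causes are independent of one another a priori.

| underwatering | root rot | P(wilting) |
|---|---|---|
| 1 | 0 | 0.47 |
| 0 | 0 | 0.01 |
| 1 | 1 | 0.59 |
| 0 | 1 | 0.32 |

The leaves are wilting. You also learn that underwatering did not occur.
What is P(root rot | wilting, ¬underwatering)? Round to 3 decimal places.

P(root rot | wilting, ¬underwatering) ≈ 0.497

P(wilting | ¬underwatering) = 0.01·0.97 + 0.32·0.03 = 0.009700 + 0.009600 = 0.019300
Restricting to configurations with root rot present: 0.32·0.03 = 0.009600.
Hence the posterior is 0.009600/0.019300 ≈ 0.497.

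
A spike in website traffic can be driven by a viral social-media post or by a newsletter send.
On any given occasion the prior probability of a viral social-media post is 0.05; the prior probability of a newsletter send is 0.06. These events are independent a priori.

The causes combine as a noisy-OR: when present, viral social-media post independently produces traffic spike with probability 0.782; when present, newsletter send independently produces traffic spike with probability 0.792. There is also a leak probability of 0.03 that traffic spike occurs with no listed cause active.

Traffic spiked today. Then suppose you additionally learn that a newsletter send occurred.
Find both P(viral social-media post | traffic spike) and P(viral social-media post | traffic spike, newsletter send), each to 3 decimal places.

P(viral social-media post | traffic spike) ≈ 0.356; P(viral social-media post | traffic spike, newsletter send) ≈ 0.059

Under noisy-OR, P(traffic spike | causes) = 1 − (1−0.03)·∏(1−qᵢ) over the active causes.
P(traffic spike) = 0.03*0.95*0.94 + 0.79824*0.95*0.06 + 0.78854*0.05*0.94 + 0.956016*0.05*0.06 = 0.026790 + 0.045500 + 0.037061 + 0.002868 = 0.112219
The viral social-media post-present share is 0.037061 + 0.002868 = 0.039929.
P(viral social-media post | traffic spike) = 0.039929 / 0.112219 ≈ 0.356

With the extra evidence:
P(traffic spike | newsletter send) = 0.79824*0.95 + 0.956016*0.05 = 0.758328 + 0.047801 = 0.806129
Restricting to configurations with viral social-media post present: 0.956016*0.05 = 0.047801.
Hence the posterior is 0.047801/0.806129 ≈ 0.059.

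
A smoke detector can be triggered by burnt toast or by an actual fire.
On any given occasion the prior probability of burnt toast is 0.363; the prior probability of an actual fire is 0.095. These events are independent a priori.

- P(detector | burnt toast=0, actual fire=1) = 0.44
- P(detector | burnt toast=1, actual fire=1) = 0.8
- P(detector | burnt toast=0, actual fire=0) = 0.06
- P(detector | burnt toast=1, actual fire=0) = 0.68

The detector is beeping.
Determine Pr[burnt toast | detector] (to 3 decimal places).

Pr[burnt toast | detector] ≈ 0.804

Weight on burnt toast=true, given the evidence: 0.223390 + 0.027588 = 0.250978
Normalizer over all consistent configurations: 0.06×0.637×0.905 + 0.44×0.637×0.095 + 0.68×0.363×0.905 + 0.8×0.363×0.095 = 0.312194
Posterior = 0.250978 / 0.312194 ≈ 0.804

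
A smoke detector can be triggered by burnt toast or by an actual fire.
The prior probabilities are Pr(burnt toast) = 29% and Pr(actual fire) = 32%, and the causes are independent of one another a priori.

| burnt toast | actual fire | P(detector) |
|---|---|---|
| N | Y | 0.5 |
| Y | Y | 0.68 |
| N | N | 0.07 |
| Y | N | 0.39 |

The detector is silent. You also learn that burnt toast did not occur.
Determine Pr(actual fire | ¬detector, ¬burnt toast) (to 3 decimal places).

Pr(actual fire | ¬detector, ¬burnt toast) ≈ 0.202

P(¬detector | ¬burnt toast) = 0.93·0.68 + 0.5·0.32 = 0.632400 + 0.160000 = 0.792400
Restricting to configurations with actual fire present: 0.5·0.32 = 0.160000.
P(actual fire | ¬detector, ¬burnt toast) = 0.160000 / 0.792400 ≈ 0.202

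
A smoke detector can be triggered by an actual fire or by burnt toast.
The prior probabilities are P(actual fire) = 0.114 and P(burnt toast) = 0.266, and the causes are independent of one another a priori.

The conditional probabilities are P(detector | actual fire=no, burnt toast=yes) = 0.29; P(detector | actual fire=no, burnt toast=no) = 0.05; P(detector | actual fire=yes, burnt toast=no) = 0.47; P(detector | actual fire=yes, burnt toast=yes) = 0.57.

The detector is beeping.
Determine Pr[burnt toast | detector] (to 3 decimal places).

P(detector) = 0.05*0.886*0.734 + 0.29*0.886*0.266 + 0.47*0.114*0.734 + 0.57*0.114*0.266 = 0.032516 + 0.068346 + 0.039328 + 0.017285 = 0.157475
The burnt toast-present share is 0.068346 + 0.017285 = 0.085631.
P(burnt toast | detector) = 0.085631 / 0.157475 ≈ 0.544

Pr[burnt toast | detector] ≈ 0.544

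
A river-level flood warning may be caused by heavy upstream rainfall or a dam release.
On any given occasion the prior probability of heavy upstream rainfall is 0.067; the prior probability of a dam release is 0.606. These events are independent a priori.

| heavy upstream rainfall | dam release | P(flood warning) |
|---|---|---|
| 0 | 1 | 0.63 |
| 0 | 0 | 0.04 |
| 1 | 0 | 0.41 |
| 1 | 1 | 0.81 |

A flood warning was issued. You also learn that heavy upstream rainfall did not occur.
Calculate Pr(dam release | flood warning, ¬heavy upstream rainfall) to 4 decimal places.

Pr(dam release | flood warning, ¬heavy upstream rainfall) ≈ 0.9604

By total probability over both values of dam release:
  P(flood warning | ¬heavy upstream rainfall) = 0.04×0.394 + 0.63×0.606
        = 0.015760 + 0.381780 = 0.397540
Keeping only the dam release-present terms gives 0.381780, so
  P(dam release | flood warning, ¬heavy upstream rainfall) = 0.381780 / 0.397540 ≈ 0.9604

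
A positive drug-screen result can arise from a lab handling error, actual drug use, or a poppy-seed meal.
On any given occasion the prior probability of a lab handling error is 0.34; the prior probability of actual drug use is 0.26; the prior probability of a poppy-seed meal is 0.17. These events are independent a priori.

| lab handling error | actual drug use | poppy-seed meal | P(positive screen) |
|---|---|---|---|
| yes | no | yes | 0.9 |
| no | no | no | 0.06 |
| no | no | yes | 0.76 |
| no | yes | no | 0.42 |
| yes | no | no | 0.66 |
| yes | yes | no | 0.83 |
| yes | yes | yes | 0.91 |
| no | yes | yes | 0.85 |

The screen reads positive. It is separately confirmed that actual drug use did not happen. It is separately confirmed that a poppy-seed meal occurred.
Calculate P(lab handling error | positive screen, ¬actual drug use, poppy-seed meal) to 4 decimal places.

By total probability over both values of lab handling error:
  P(positive screen | ¬actual drug use, poppy-seed meal) = 0.76·0.66 + 0.9·0.34
        = 0.501600 + 0.306000 = 0.807600
The terms with lab handling error present sum to 0.306000, so
  P(lab handling error | positive screen, ¬actual drug use, poppy-seed meal) = 0.306000 / 0.807600 ≈ 0.3789

P(lab handling error | positive screen, ¬actual drug use, poppy-seed meal) ≈ 0.3789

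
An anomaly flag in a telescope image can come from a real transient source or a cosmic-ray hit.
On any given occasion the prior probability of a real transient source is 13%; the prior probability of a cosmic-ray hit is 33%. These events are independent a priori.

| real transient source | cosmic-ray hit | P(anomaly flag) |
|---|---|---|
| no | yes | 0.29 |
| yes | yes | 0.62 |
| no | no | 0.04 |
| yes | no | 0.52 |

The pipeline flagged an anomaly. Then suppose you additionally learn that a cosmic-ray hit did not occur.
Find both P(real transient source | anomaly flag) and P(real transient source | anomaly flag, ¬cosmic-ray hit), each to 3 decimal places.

Weight on real transient source=true, given the evidence: 0.045292 + 0.026598 = 0.071890
Normalizer over all consistent configurations: 0.04*0.87*0.67 + 0.29*0.87*0.33 + 0.52*0.13*0.67 + 0.62*0.13*0.33 = 0.178465
P(real transient source | anomaly flag) = 0.071890/0.178465 ≈ 0.403

With the extra evidence:
For the numerator, keep only real transient source=true terms: 0.52·0.13 = 0.067600
The normalizing constant is 0.04·0.87 + 0.52·0.13 = 0.102400
P(real transient source | anomaly flag, ¬cosmic-ray hit) = 0.067600/0.102400 ≈ 0.660
Ruling out cosmic-ray hit raises the posterior on real transient source — the flip side of explaining away.

P(real transient source | anomaly flag) ≈ 0.403; P(real transient source | anomaly flag, ¬cosmic-ray hit) ≈ 0.660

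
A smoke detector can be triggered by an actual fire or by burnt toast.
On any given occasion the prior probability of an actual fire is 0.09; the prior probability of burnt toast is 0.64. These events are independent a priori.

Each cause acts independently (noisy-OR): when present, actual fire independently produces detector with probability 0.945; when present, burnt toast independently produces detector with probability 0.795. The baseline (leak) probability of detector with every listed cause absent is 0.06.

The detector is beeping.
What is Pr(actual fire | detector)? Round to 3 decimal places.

Under noisy-OR, P(detector | causes) = 1 − (1−0.06)·∏(1−qᵢ) over the active causes.
P(detector) = 0.06*0.91*0.36 + 0.8073*0.91*0.64 + 0.9483*0.09*0.36 + 0.989402*0.09*0.64 = 0.019656 + 0.470172 + 0.030725 + 0.056990 = 0.577543
Of this, 0.087715 comes from 0.030725 + 0.056990 (the actual fire=true cases).
P(actual fire | detector) = 0.087715 / 0.577543 ≈ 0.152

Pr(actual fire | detector) ≈ 0.152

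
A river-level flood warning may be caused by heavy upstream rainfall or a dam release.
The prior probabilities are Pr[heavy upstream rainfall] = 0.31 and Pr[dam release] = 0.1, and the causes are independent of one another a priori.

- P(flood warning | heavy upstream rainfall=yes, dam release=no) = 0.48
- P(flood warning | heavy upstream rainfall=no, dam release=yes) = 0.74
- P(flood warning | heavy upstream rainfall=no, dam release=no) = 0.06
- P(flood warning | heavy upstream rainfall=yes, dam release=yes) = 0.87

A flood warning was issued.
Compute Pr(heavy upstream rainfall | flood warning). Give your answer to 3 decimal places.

Weight on heavy upstream rainfall=true, given the evidence: 0.133920 + 0.026970 = 0.160890
Denominator P(flood warning): 0.06*0.69*0.9 + 0.74*0.69*0.1 + 0.48*0.31*0.9 + 0.87*0.31*0.1 = 0.249210
P(heavy upstream rainfall | flood warning) = 0.160890/0.249210 ≈ 0.646

Pr(heavy upstream rainfall | flood warning) ≈ 0.646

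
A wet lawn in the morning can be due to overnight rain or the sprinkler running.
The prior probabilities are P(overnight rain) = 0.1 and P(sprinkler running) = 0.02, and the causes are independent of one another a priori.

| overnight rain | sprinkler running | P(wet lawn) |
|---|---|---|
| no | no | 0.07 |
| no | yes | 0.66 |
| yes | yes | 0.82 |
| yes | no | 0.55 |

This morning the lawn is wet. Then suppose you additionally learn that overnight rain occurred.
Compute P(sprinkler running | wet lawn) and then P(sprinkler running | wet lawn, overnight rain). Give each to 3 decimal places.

Weight on sprinkler running=true, given the evidence: 0.011880 + 0.001640 = 0.013520
Normalizer over all consistent configurations: 0.07·0.9·0.98 + 0.66·0.9·0.02 + 0.55·0.1·0.98 + 0.82·0.1·0.02 = 0.129160
Posterior = 0.013520 / 0.129160 ≈ 0.105

With the extra evidence:
P(wet lawn | overnight rain) = 0.55·0.98 + 0.82·0.02 = 0.539000 + 0.016400 = 0.555400
Of this, 0.016400 comes from 0.82·0.02 (the sprinkler running=true cases).
Hence the posterior is 0.016400/0.555400 ≈ 0.030.
This is intercausal reasoning (explaining away): once overnight rain accounts for the wet lawn, sprinkler running becomes less likely.

P(sprinkler running | wet lawn) ≈ 0.105; P(sprinkler running | wet lawn, overnight rain) ≈ 0.030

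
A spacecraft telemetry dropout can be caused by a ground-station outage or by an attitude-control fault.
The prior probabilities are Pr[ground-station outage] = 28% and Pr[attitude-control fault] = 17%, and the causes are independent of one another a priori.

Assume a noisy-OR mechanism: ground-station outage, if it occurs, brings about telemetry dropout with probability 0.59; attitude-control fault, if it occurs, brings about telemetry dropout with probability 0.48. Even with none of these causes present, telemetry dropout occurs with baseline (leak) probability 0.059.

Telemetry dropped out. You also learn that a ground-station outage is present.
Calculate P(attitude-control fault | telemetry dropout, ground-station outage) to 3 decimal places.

Under noisy-OR, P(telemetry dropout | causes) = 1 − (1−0.059)·∏(1−qᵢ) over the active causes.
Weight on attitude-control fault=true, given the evidence: 0.799379·0.17 = 0.135894
Denominator P(telemetry dropout | ground-station outage): 0.61419·0.83 + 0.799379·0.17 = 0.645672
Posterior = 0.135894 / 0.645672 ≈ 0.210

P(attitude-control fault | telemetry dropout, ground-station outage) ≈ 0.210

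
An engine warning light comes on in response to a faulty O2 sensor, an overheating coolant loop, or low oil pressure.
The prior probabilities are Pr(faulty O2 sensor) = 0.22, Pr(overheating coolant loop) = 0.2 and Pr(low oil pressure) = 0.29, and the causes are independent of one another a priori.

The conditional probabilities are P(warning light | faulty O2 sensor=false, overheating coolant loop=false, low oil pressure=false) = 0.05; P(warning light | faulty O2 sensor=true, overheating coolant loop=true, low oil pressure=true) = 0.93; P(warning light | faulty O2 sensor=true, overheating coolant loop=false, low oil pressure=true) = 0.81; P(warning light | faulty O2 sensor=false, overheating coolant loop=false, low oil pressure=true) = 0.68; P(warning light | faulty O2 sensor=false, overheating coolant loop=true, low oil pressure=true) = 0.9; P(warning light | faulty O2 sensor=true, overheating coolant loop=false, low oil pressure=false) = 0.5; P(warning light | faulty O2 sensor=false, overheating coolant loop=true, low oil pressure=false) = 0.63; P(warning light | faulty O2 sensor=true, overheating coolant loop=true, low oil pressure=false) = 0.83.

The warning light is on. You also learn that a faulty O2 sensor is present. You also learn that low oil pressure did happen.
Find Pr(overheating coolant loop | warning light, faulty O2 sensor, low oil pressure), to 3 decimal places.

Pr(overheating coolant loop | warning light, faulty O2 sensor, low oil pressure) ≈ 0.223

Weight on overheating coolant loop=true, given the evidence: 0.93*0.2 = 0.186000
The normalizing constant is 0.81*0.8 + 0.93*0.2 = 0.834000
P(overheating coolant loop | warning light, faulty O2 sensor, low oil pressure) = 0.186000/0.834000 ≈ 0.223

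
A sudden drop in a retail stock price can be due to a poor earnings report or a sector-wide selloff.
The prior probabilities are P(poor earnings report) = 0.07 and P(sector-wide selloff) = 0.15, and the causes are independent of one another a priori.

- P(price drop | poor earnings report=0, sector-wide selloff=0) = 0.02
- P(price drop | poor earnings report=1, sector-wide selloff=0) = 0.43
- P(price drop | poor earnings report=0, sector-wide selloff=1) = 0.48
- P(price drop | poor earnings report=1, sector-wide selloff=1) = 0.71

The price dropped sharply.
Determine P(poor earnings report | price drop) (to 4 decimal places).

Weight on poor earnings report=true, given the evidence: 0.025585 + 0.007455 = 0.033040
Normalizer over all consistent configurations: 0.02*0.93*0.85 + 0.48*0.93*0.15 + 0.43*0.07*0.85 + 0.71*0.07*0.15 = 0.115810
Posterior = 0.033040 / 0.115810 ≈ 0.2853

P(poor earnings report | price drop) ≈ 0.2853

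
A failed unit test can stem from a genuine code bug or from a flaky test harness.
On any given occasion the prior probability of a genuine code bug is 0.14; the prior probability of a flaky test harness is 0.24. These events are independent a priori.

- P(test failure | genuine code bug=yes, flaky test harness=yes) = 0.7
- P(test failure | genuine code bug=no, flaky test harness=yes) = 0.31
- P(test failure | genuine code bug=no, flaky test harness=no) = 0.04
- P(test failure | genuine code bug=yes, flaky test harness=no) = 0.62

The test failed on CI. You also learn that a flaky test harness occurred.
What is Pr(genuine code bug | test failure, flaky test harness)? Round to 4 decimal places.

Pr(genuine code bug | test failure, flaky test harness) ≈ 0.2688

Weight on genuine code bug=true, given the evidence: 0.7*0.14 = 0.098000
The normalizing constant is 0.31*0.86 + 0.7*0.14 = 0.364600
Posterior = 0.098000 / 0.364600 ≈ 0.2688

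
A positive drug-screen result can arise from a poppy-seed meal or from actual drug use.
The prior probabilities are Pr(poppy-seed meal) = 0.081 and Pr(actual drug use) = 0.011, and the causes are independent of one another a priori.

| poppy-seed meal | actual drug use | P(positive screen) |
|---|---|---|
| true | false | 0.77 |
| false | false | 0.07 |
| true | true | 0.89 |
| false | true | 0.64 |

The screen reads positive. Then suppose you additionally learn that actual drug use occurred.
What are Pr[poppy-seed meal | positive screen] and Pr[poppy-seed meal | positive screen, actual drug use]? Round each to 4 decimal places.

P(positive screen) = 0.07·0.919·0.989 + 0.64·0.919·0.011 + 0.77·0.081·0.989 + 0.89·0.081·0.011 = 0.063622 + 0.006470 + 0.061684 + 0.000793 = 0.132569
The poppy-seed meal-present share is 0.061684 + 0.000793 = 0.062477.
Hence the posterior is 0.062477/0.132569 ≈ 0.4713.

Now also conditioning on actual drug use=true:
Sum P(positive screen|·) weighted by the priors over both values of poppy-seed meal:
  P(positive screen | actual drug use) = 0.64×0.919 + 0.89×0.081
        = 0.588160 + 0.072090 = 0.660250
Keeping only the poppy-seed meal-present terms gives 0.072090, so
  P(poppy-seed meal | positive screen, actual drug use) = 0.072090 / 0.660250 ≈ 0.1092
The drop from 0.4713 to 0.1092 is the explaining-away (discounting) effect.

Pr[poppy-seed meal | positive screen] ≈ 0.4713; Pr[poppy-seed meal | positive screen, actual drug use] ≈ 0.1092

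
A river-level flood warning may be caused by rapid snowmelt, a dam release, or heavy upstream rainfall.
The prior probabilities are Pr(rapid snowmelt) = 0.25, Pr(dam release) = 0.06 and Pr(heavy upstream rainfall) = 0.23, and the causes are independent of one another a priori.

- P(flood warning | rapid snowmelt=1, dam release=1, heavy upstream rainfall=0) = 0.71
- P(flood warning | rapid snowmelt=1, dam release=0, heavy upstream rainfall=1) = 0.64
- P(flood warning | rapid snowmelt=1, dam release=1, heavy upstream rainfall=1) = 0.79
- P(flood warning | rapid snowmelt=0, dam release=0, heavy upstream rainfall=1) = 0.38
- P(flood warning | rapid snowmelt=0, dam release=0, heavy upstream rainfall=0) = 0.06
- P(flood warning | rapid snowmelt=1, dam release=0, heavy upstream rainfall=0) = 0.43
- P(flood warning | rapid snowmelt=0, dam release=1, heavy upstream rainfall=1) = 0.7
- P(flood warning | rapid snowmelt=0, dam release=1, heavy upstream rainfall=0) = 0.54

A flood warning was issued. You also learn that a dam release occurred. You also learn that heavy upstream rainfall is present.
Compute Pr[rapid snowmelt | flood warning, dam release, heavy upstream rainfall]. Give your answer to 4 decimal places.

Pr[rapid snowmelt | flood warning, dam release, heavy upstream rainfall] ≈ 0.2734

Enumerate both values of rapid snowmelt and weight by the priors:
  P(flood warning | dam release, heavy upstream rainfall) = 0.7×0.75 + 0.79×0.25
        = 0.525000 + 0.197500 = 0.722500
The terms with rapid snowmelt present sum to 0.197500, so
  P(rapid snowmelt | flood warning, dam release, heavy upstream rainfall) = 0.197500 / 0.722500 ≈ 0.2734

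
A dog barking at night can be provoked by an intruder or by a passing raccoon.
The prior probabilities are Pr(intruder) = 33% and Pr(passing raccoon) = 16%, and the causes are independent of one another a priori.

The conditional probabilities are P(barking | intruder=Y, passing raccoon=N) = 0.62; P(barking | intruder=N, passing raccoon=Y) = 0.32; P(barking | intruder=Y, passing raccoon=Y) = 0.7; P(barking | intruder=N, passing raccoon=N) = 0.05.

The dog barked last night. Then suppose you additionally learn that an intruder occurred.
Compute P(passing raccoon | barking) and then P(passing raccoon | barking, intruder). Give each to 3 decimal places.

P(passing raccoon | barking) ≈ 0.263; P(passing raccoon | barking, intruder) ≈ 0.177

P(barking) = 0.05·0.67·0.84 + 0.32·0.67·0.16 + 0.62·0.33·0.84 + 0.7·0.33·0.16 = 0.028140 + 0.034304 + 0.171864 + 0.036960 = 0.271268
Of this, 0.071264 comes from 0.034304 + 0.036960 (the passing raccoon=true cases).
So P(passing raccoon | barking) = 0.071264/0.271268 ≈ 0.263.

Now also conditioning on intruder=true:
By total probability over both values of passing raccoon:
  P(barking | intruder) = 0.62*0.84 + 0.7*0.16
        = 0.520800 + 0.112000 = 0.632800
Configurations with passing raccoon contribute 0.112000, so
  P(passing raccoon | barking, intruder) = 0.112000 / 0.632800 ≈ 0.177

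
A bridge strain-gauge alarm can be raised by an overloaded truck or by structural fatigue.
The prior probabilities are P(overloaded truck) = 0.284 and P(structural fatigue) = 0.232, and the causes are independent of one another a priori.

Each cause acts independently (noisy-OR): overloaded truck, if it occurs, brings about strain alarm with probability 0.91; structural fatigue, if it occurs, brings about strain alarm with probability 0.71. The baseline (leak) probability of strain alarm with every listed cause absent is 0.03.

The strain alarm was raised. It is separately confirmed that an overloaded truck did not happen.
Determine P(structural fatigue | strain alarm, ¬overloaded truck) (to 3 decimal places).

P(structural fatigue | strain alarm, ¬overloaded truck) ≈ 0.879

Under noisy-OR, P(strain alarm | causes) = 1 − (1−0.03)·∏(1−qᵢ) over the active causes.
Weight on structural fatigue=true, given the evidence: 0.7187×0.232 = 0.166738
The normalizing constant is 0.03×0.768 + 0.7187×0.232 = 0.189778
Posterior = 0.166738 / 0.189778 ≈ 0.879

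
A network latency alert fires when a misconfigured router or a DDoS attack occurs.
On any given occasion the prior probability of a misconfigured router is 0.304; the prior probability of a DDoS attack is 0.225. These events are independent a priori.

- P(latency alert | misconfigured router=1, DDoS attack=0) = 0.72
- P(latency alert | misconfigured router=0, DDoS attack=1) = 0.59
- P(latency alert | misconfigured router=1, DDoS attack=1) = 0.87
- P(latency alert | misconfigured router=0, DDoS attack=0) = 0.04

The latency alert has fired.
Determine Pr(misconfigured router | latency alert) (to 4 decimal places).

P(latency alert) = 0.04×0.696×0.775 + 0.59×0.696×0.225 + 0.72×0.304×0.775 + 0.87×0.304×0.225 = 0.021576 + 0.092394 + 0.169632 + 0.059508 = 0.343110
Restricting to configurations with misconfigured router present: 0.169632 + 0.059508 = 0.229140.
P(misconfigured router | latency alert) = 0.229140 / 0.343110 ≈ 0.6678

Pr(misconfigured router | latency alert) ≈ 0.6678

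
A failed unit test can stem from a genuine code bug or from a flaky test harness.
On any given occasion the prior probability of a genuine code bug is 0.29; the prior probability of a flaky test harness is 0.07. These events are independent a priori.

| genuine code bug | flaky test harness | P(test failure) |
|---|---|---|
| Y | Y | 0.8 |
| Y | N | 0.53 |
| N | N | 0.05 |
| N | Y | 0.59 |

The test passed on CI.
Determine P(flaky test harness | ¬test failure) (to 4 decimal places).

Sum P(¬test failure|·) weighted by the priors over the 4 (genuine code bug, flaky test harness) configurations:
  P(¬test failure) = 0.95*0.71*0.93 + 0.41*0.71*0.07 + 0.47*0.29*0.93 + 0.2*0.29*0.07
        = 0.627285 + 0.020377 + 0.126759 + 0.004060 = 0.778481
Keeping only the flaky test harness-present terms gives 0.024437, so
  P(flaky test harness | ¬test failure) = 0.024437 / 0.778481 ≈ 0.0314

P(flaky test harness | ¬test failure) ≈ 0.0314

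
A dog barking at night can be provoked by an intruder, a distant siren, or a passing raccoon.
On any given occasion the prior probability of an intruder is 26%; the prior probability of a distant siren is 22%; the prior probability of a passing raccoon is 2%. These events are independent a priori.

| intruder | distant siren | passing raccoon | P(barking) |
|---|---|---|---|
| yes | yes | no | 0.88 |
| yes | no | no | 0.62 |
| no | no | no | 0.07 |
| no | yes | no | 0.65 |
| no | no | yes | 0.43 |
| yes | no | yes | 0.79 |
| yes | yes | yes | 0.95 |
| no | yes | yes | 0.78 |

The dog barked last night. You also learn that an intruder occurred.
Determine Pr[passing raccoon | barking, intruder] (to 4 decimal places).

By total probability over the 4 (distant siren, passing raccoon) configurations:
  P(barking | intruder) = 0.62·0.78·0.98 + 0.79·0.78·0.02 + 0.88·0.22·0.98 + 0.95·0.22·0.02
        = 0.473928 + 0.012324 + 0.189728 + 0.004180 = 0.680160
The terms with passing raccoon present sum to 0.016504, so
  P(passing raccoon | barking, intruder) = 0.016504 / 0.680160 ≈ 0.0243

Pr[passing raccoon | barking, intruder] ≈ 0.0243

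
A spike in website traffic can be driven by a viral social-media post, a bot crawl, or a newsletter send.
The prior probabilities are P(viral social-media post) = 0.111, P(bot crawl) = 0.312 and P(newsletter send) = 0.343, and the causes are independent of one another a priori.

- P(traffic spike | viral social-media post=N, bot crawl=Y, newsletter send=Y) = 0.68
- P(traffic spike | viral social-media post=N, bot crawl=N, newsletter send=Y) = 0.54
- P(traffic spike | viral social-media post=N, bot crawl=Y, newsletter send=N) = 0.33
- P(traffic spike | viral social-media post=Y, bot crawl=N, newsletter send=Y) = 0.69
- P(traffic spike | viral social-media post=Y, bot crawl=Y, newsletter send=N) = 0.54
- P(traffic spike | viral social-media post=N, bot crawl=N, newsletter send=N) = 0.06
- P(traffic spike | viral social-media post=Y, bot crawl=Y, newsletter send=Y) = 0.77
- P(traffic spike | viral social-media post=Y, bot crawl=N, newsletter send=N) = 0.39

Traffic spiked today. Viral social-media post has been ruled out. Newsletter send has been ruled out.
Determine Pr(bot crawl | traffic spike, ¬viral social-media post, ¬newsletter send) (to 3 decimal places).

Pr(bot crawl | traffic spike, ¬viral social-media post, ¬newsletter send) ≈ 0.714

Weight on bot crawl=true, given the evidence: 0.33×0.312 = 0.102960
Normalizer over all consistent configurations: 0.06×0.688 + 0.33×0.312 = 0.144240
Posterior = 0.102960 / 0.144240 ≈ 0.714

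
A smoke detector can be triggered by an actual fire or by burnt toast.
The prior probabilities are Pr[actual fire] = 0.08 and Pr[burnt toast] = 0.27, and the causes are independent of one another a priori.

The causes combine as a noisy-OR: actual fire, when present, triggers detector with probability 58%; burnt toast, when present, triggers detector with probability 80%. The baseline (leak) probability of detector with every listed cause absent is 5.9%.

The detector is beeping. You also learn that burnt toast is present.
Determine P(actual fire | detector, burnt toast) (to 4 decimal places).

Under noisy-OR, P(detector | causes) = 1 − (1−0.059)·∏(1−qᵢ) over the active causes.
For the numerator, keep only actual fire=true terms: 0.920956*0.08 = 0.073676
Denominator P(detector | burnt toast): 0.8118*0.92 + 0.920956*0.08 = 0.820532
Posterior = 0.073676 / 0.820532 ≈ 0.0898

P(actual fire | detector, burnt toast) ≈ 0.0898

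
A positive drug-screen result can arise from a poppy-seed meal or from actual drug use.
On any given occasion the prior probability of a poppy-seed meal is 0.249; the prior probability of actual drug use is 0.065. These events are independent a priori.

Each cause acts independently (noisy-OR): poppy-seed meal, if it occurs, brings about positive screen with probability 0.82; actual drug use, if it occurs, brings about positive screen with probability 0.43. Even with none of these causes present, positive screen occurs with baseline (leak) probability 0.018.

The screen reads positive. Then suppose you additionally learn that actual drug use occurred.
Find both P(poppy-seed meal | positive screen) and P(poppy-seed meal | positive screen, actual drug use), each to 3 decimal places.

P(poppy-seed meal | positive screen) ≈ 0.858; P(poppy-seed meal | positive screen, actual drug use) ≈ 0.404

Under noisy-OR, P(positive screen | causes) = 1 − (1−0.018)·∏(1−qᵢ) over the active causes.
Enumerate the 4 (poppy-seed meal, actual drug use) configurations and weight by the priors:
  P(positive screen) = 0.018·0.751·0.935 + 0.44026·0.751·0.065 + 0.82324·0.249·0.935 + 0.899247·0.249·0.065
        = 0.012639 + 0.021491 + 0.191663 + 0.014554 = 0.240347
Configurations with poppy-seed meal contribute 0.206217, so
  P(poppy-seed meal | positive screen) = 0.206217 / 0.240347 ≈ 0.858

Now also conditioning on actual drug use=true:
P(positive screen | actual drug use) = 0.44026*0.751 + 0.899247*0.249 = 0.330635 + 0.223913 = 0.554548
Restricting to configurations with poppy-seed meal present: 0.899247*0.249 = 0.223913.
Hence the posterior is 0.223913/0.554548 ≈ 0.404.
This is intercausal reasoning (explaining away): once actual drug use accounts for the positive screen, poppy-seed meal becomes less likely.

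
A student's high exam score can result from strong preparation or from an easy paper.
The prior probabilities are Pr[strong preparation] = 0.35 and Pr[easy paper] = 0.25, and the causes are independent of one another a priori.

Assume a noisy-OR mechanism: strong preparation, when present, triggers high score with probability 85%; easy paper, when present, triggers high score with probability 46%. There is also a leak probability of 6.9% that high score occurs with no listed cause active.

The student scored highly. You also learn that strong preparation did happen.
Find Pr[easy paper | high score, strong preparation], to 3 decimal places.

Pr[easy paper | high score, strong preparation] ≈ 0.264

Under noisy-OR, P(high score | causes) = 1 − (1−0.069)·∏(1−qᵢ) over the active causes.
By total probability over both values of easy paper:
  P(high score | strong preparation) = 0.86035×0.75 + 0.924589×0.25
        = 0.645262 + 0.231147 = 0.876409
The terms with easy paper present sum to 0.231147, so
  P(easy paper | high score, strong preparation) = 0.231147 / 0.876409 ≈ 0.264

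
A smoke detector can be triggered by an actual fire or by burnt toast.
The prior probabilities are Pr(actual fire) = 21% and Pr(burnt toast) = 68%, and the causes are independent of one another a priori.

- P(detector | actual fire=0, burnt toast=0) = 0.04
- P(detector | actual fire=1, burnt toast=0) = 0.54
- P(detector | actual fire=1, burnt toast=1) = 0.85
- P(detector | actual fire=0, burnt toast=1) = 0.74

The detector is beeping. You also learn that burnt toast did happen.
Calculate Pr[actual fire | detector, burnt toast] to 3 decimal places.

Pr[actual fire | detector, burnt toast] ≈ 0.234

Sum P(detector|·) weighted by the priors over both values of actual fire:
  P(detector | burnt toast) = 0.74×0.79 + 0.85×0.21
        = 0.584600 + 0.178500 = 0.763100
Keeping only the actual fire-present terms gives 0.178500, so
  P(actual fire | detector, burnt toast) = 0.178500 / 0.763100 ≈ 0.234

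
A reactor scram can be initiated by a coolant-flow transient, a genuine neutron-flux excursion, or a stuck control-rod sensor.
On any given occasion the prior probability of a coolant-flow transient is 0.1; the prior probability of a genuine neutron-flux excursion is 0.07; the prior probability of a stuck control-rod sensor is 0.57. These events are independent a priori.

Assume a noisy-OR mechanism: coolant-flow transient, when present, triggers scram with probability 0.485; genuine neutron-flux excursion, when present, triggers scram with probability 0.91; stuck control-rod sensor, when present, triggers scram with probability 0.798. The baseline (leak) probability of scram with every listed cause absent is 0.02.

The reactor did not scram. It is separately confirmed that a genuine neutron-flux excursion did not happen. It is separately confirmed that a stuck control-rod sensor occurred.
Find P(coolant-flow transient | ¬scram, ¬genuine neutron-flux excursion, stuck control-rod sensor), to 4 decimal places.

Under noisy-OR, P(scram | causes) = 1 − (1−0.02)·∏(1−qᵢ) over the active causes.
P(¬scram | ¬genuine neutron-flux excursion, stuck control-rod sensor) = 0.19796*0.9 + 0.101949*0.1 = 0.178164 + 0.010195 = 0.188359
The coolant-flow transient-present share is 0.101949*0.1 = 0.010195.
So P(coolant-flow transient | ¬scram, ¬genuine neutron-flux excursion, stuck control-rod sensor) = 0.010195/0.188359 ≈ 0.0541.

P(coolant-flow transient | ¬scram, ¬genuine neutron-flux excursion, stuck control-rod sensor) ≈ 0.0541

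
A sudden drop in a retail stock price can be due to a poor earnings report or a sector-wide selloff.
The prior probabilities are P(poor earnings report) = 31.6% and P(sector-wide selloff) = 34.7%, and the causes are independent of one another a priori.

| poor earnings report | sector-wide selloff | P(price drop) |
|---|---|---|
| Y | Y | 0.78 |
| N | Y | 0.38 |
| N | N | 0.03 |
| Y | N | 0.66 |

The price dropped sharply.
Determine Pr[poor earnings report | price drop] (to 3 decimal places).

Pr[poor earnings report | price drop] ≈ 0.682

P(price drop) = 0.03·0.684·0.653 + 0.38·0.684·0.347 + 0.66·0.316·0.653 + 0.78·0.316·0.347 = 0.013400 + 0.090192 + 0.136190 + 0.085529 = 0.325311
Of this, 0.221719 comes from 0.136190 + 0.085529 (the poor earnings report=true cases).
So P(poor earnings report | price drop) = 0.221719/0.325311 ≈ 0.682.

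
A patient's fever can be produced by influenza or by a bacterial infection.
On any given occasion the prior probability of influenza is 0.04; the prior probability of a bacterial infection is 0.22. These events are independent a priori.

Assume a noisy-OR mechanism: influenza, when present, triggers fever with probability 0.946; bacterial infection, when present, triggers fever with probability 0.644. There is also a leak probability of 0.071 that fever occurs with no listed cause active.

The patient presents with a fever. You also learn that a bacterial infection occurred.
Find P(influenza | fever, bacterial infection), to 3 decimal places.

Under noisy-OR, P(fever | causes) = 1 − (1−0.071)·∏(1−qᵢ) over the active causes.
P(fever | bacterial infection) = 0.669276·0.96 + 0.982141·0.04 = 0.642505 + 0.039286 = 0.681791
The influenza-present share is 0.982141·0.04 = 0.039286.
P(influenza | fever, bacterial infection) = 0.039286 / 0.681791 ≈ 0.058

P(influenza | fever, bacterial infection) ≈ 0.058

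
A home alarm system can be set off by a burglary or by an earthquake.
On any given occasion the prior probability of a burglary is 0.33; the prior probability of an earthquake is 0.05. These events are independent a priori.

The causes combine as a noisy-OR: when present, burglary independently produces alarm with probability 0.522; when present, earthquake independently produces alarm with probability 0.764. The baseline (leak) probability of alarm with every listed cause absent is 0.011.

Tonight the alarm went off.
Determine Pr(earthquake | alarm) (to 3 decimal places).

Pr(earthquake | alarm) ≈ 0.190

Under noisy-OR, P(alarm | causes) = 1 − (1−0.011)·∏(1−qᵢ) over the active causes.
Sum P(alarm|·) weighted by the priors over the 4 (burglary, earthquake) configurations:
  P(alarm) = 0.011*0.67*0.95 + 0.766596*0.67*0.05 + 0.527258*0.33*0.95 + 0.888433*0.33*0.05
        = 0.007001 + 0.025681 + 0.165295 + 0.014659 = 0.212636
Configurations with earthquake contribute 0.040340, so
  P(earthquake | alarm) = 0.040340 / 0.212636 ≈ 0.190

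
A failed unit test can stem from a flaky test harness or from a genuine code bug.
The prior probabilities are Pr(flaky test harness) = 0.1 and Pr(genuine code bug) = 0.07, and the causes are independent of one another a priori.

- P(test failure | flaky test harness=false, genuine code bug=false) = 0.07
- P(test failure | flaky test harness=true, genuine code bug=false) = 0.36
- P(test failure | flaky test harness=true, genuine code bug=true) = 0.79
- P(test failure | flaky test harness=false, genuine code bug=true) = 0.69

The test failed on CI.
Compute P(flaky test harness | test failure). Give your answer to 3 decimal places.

P(flaky test harness | test failure) ≈ 0.277

P(test failure) = 0.07×0.9×0.93 + 0.69×0.9×0.07 + 0.36×0.1×0.93 + 0.79×0.1×0.07 = 0.058590 + 0.043470 + 0.033480 + 0.005530 = 0.141070
Of this, 0.039010 comes from 0.033480 + 0.005530 (the flaky test harness=true cases).
P(flaky test harness | test failure) = 0.039010 / 0.141070 ≈ 0.277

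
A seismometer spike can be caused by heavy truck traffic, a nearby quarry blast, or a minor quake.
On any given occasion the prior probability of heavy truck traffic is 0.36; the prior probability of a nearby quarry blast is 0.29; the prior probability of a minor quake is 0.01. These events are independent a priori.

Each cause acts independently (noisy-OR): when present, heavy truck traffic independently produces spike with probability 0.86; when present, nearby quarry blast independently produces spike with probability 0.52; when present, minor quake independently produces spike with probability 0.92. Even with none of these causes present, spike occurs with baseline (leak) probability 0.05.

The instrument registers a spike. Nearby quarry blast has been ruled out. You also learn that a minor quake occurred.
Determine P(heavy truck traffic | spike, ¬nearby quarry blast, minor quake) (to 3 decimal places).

P(heavy truck traffic | spike, ¬nearby quarry blast, minor quake) ≈ 0.376

Under noisy-OR, P(spike | causes) = 1 − (1−0.05)·∏(1−qᵢ) over the active causes.
P(spike | ¬nearby quarry blast, minor quake) = 0.924·0.64 + 0.98936·0.36 = 0.591360 + 0.356170 = 0.947530
The heavy truck traffic-present share is 0.98936·0.36 = 0.356170.
P(heavy truck traffic | spike, ¬nearby quarry blast, minor quake) = 0.356170 / 0.947530 ≈ 0.376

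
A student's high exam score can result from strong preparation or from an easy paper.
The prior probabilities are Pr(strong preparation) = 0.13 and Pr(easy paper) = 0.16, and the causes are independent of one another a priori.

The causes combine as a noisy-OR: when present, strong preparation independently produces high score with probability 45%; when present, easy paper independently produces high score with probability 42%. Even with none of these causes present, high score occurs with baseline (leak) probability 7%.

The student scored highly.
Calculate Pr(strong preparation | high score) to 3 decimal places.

Under noisy-OR, P(high score | causes) = 1 − (1−0.07)·∏(1−qᵢ) over the active causes.
P(high score) = 0.07·0.87·0.84 + 0.4606·0.87·0.16 + 0.4885·0.13·0.84 + 0.70333·0.13·0.16 = 0.051156 + 0.064116 + 0.053344 + 0.014629 = 0.183245
Of this, 0.067973 comes from 0.053344 + 0.014629 (the strong preparation=true cases).
Hence the posterior is 0.067973/0.183245 ≈ 0.371.

Pr(strong preparation | high score) ≈ 0.371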